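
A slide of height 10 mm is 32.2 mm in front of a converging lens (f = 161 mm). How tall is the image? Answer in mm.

1/d_i = 1/f − 1/d_o = 1/(161.0) − 1/(32.2) = -0.02484, so d_i = -40.25 mm.
m = −d_i/d_o = +1.250.
|h_i| = |m|·h_o = 1.250 × 10 = 12.5 mm. The image is virtual, upright and enlarged, on the same side as the object.

12.5 mm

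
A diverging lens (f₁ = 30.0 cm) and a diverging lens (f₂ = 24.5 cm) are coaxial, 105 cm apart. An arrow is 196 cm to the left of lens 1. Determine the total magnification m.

m = +0.0209

f₁ = −30.0 cm (diverging).
Lens 1: 1/d_i1 = 1/(-30.0) − 1/(196) = -0.03844, so d_i1 = -26.02 cm; m₁ = −d_i1/d_o1 = +0.1328.
d_o2 = 105 − (-26.02) = 131.0 cm.
f₂ = −24.5 cm (diverging).
Lens 2: 1/d_i2 = 1/(-24.5) − 1/(131.0) = -0.04845, so d_i2 = -20.64 cm; m₂ = −d_i2/d_o2 = +0.1576.
m = m₁·m₂ = (+0.1328)(+0.1576) = +0.0209.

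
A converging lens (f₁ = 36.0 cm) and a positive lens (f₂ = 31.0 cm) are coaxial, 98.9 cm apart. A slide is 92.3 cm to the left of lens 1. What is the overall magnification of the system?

m = +2.23

Lens 1: 1/d_i1 = 1/(36.0) − 1/(92.3) = 0.01694, so d_i1 = 59.02 cm; m₁ = −d_i1/d_o1 = -0.6394.
d_o2 = 98.9 − (59.02) = 39.88 cm.
Lens 2: 1/d_i2 = 1/(31.0) − 1/(39.88) = 0.007183, so d_i2 = 139.2 cm; m₂ = −d_i2/d_o2 = -3.491.
m = m₁·m₂ = (-0.6394)(-3.491) = +2.23.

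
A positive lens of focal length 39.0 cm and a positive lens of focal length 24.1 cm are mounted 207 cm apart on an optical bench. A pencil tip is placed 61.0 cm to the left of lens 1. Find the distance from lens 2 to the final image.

Lens 1: 1/d_i1 = 1/f₁ − 1/d_o1 = 1/(39.0) − 1/(61.0) = 0.009248, so d_i1 = 108.1 cm.
The intermediate image is 108.1 cm to the right of lens 1, which is 207 − (108.1) = 98.90 cm to the left of lens 2, so d_o2 = +98.90 cm.
Lens 2: 1/d_i2 = 1/f₂ − 1/d_o2 = 1/(24.1) − 1/(98.90) = 0.03138, so d_i2 = 31.9 cm.
The final image is real, 31.9 cm to the right of lens 2 (overall magnification ≈ 0.57).

31.9 cm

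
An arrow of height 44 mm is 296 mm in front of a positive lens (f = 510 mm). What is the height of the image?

1/d_i = 1/f − 1/d_o = 1/(510.0) − 1/(296) = -0.001418, so d_i = -705.4 mm.
m = −d_i/d_o = +2.383.
|h_i| = |m|·h_o = 2.383 × 44 = 105 mm. The image is virtual, upright and enlarged, on the same side as the object.

105 mm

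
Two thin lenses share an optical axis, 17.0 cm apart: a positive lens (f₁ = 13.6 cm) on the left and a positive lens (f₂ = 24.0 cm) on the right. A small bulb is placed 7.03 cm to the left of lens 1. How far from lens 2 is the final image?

Lens 1: 1/d_i1 = 1/f₁ − 1/d_o1 = 1/(13.6) − 1/(7.03) = -0.06872, so d_i1 = -14.55 cm.
The intermediate image is 14.55 cm to the left of lens 1 (virtual), which is 17.0 − (-14.55) = 31.55 cm to the left of lens 2, so d_o2 = +31.55 cm.
Lens 2: 1/d_i2 = 1/f₂ − 1/d_o2 = 1/(24.0) − 1/(31.55) = 0.009971, so d_i2 = 100 cm.
The final image is real, 100 cm to the right of lens 2 (overall magnification ≈ -6.6).

100 cm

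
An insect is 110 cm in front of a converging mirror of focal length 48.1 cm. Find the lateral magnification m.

1/d_i = 1/f − 1/d_o = 1/(48.10) − 1/(110) = 0.01170, so d_i = 85.48 cm.
m = −d_i/d_o = −(85.48)/(110) = -0.777.
The image is real, inverted and reduced, in front of the mirror.

m = -0.777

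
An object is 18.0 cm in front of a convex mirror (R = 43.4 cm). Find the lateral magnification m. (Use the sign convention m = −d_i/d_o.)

f = R/2 = 43.4/2 = 21.70 cm; for a convex mirror, f = -21.70 cm.
1/d_i = 1/f − 1/d_o = 1/(-21.70) − 1/(18.0) = -0.1016, so d_i = -9.839 cm.
m = −d_i/d_o = −(-9.839)/(18.0) = +0.547.
The image is virtual, upright and reduced, behind the mirror.

m = +0.547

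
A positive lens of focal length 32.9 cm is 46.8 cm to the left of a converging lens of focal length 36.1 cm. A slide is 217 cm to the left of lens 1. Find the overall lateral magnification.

Lens 1: 1/d_i1 = 1/(32.9) − 1/(217) = 0.02579, so d_i1 = 38.78 cm; m₁ = −d_i1/d_o1 = -0.1787.
d_o2 = 46.8 − (38.78) = 8.020 cm.
Lens 2: 1/d_i2 = 1/(36.1) − 1/(8.020) = -0.09699, so d_i2 = -10.31 cm; m₂ = −d_i2/d_o2 = +1.286.
m = m₁·m₂ = (-0.1787)(+1.286) = -0.230.

m = -0.230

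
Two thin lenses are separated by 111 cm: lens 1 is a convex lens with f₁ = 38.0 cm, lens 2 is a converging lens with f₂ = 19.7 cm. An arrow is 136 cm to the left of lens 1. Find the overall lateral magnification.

Lens 1: 1/d_i1 = 1/(38.0) − 1/(136) = 0.01896, so d_i1 = 52.73 cm; m₁ = −d_i1/d_o1 = -0.3877.
d_o2 = 111 − (52.73) = 58.27 cm.
Lens 2: 1/d_i2 = 1/(19.7) − 1/(58.27) = 0.03360, so d_i2 = 29.76 cm; m₂ = −d_i2/d_o2 = -0.5108.
m = m₁·m₂ = (-0.3877)(-0.5108) = +0.198.

m = +0.198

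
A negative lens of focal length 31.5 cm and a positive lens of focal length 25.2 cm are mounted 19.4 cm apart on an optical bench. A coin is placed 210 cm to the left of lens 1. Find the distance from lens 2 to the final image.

54.6 cm

Lens 1 is diverging, so f₁ = −31.5 cm.
Lens 1: 1/d_i1 = 1/f₁ − 1/d_o1 = 1/(-31.5) − 1/(210) = -0.03651, so d_i1 = -27.39 cm.
The intermediate image is 27.39 cm to the left of lens 1 (virtual), which is 19.4 − (-27.39) = 46.79 cm to the left of lens 2, so d_o2 = +46.79 cm.
Lens 2: 1/d_i2 = 1/f₂ − 1/d_o2 = 1/(25.2) − 1/(46.79) = 0.01831, so d_i2 = 54.6 cm.
The final image is real, 54.6 cm to the right of lens 2 (overall magnification ≈ -0.15).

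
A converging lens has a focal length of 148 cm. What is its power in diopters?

f = 148 cm = 1.48 m.
P = 1/f = 1/(1.48 m) = +0.676 D.

P = +0.676 D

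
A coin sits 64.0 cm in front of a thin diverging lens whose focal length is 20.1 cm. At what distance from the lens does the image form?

15.3 cm

For a diverging lens, f = -20.1 cm.
Lens equation: 1/s_i = 1/f − 1/s_o = 1/(-20.10) − 1/(64.0) = -0.04975 − 0.01562 = -0.06538, so s_i = -15.3 cm.
The image is virtual, upright and reduced, on the same side as the object.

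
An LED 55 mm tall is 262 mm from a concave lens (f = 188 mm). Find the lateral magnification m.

For a concave lens, f = -188 mm.
1/d_i = 1/f − 1/d_o = 1/(-188.0) − 1/(262) = -0.009136, so d_i = -109.5 mm.
m = −d_i/d_o = −(-109.5)/(262) = +0.418.
The image is virtual, upright and reduced, on the same side as the object.

m = +0.418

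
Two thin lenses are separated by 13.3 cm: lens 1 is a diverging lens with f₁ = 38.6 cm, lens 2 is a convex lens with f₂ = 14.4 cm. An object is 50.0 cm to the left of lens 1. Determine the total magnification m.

f₁ = −38.6 cm (diverging).
Lens 1: 1/d_i1 = 1/(-38.6) − 1/(50.0) = -0.04591, so d_i1 = -21.78 cm; m₁ = −d_i1/d_o1 = +0.4356.
d_o2 = 13.3 − (-21.78) = 35.08 cm.
Lens 2: 1/d_i2 = 1/(14.4) − 1/(35.08) = 0.04094, so d_i2 = 24.43 cm; m₂ = −d_i2/d_o2 = -0.6963.
m = m₁·m₂ = (+0.4356)(-0.6963) = -0.303.

m = -0.303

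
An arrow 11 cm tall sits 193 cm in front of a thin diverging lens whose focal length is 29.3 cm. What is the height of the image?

1.45 cm

For a diverging lens, f = -29.3 cm.
1/d_i = 1/f − 1/d_o = 1/(-29.30) − 1/(193) = -0.03931, so d_i = -25.44 cm.
m = −d_i/d_o = +0.1318.
|h_i| = |m|·h_o = 0.1318 × 11 = 1.45 cm. The image is virtual, upright and reduced, on the same side as the object.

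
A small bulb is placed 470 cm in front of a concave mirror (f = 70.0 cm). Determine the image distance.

Mirror equation: 1/v = 1/f − 1/u = 1/(70.00) − 1/(470) = 0.01429 − 0.002128 = 0.01216, so v = 82.2 cm.
The image is real, inverted and reduced, in front of the mirror.

82.2 cm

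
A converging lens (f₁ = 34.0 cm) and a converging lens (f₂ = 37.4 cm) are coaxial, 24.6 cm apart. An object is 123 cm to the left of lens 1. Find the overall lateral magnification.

m = -0.239

Lens 1: 1/d_i1 = 1/(34.0) − 1/(123) = 0.02128, so d_i1 = 46.99 cm; m₁ = −d_i1/d_o1 = -0.3820.
d_o2 = 24.6 − (46.99) = -22.39 cm (virtual object).
Lens 2: 1/d_i2 = 1/(37.4) − 1/(-22.39) = 0.07140, so d_i2 = 14.01 cm; m₂ = −d_i2/d_o2 = +0.6255.
m = m₁·m₂ = (-0.3820)(+0.6255) = -0.239.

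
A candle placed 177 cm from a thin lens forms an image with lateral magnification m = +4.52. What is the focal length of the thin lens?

m = −d_i/d_o ⇒ d_i = −m·d_o = −(+4.52)·(177) = -800.0 cm.
1/f = 1/d_o + 1/d_i = 1/(177) + 1/(-800.0) = 0.004400, so f = 227 cm.
Since f is positive, the thin lens is converging.

f = 227 cm (converging)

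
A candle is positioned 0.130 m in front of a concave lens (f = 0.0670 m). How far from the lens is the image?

For a concave lens, f = -0.0670 m.
Lens equation: 1/s_i = 1/f − 1/s_o = 1/(-0.06700) − 1/(0.130) = -14.93 − 7.692 = -22.62, so s_i = -0.0442 m.
The image is virtual, upright and reduced, on the same side as the object.

0.0442 m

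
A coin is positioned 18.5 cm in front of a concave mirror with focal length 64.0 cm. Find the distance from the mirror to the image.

Mirror equation: 1/v = 1/f − 1/u = 1/(64.00) − 1/(18.5) = 0.01562 − 0.05405 = -0.03843, so v = -26.0 cm.
The image is virtual, upright and enlarged, behind the mirror.

26.0 cm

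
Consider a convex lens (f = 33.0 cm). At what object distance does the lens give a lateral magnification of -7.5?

m = −d_i/d_o ⇒ d_i = −m·d_o.
1/f = 1/d_o + 1/d_i = 1/d_o − 1/(m·d_o) = (1 − 1/m)/d_o, so d_o = f(1 − 1/m) = (33.00)(1 − 1/(-7.5)) = 37.4 cm.

37.4 cm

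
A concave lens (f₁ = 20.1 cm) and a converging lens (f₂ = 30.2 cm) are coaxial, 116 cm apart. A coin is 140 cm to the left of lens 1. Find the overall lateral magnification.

m = -0.0367

f₁ = −20.1 cm (diverging).
Lens 1: 1/d_i1 = 1/(-20.1) − 1/(140) = -0.05689, so d_i1 = -17.58 cm; m₁ = −d_i1/d_o1 = +0.1256.
d_o2 = 116 − (-17.58) = 133.6 cm.
Lens 2: 1/d_i2 = 1/(30.2) − 1/(133.6) = 0.02563, so d_i2 = 39.02 cm; m₂ = −d_i2/d_o2 = -0.2921.
m = m₁·m₂ = (+0.1256)(-0.2921) = -0.0367.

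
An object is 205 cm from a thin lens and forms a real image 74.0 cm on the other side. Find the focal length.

f = 54.4 cm (converging)

Real image ⇒ d_i = +74.0 cm.
1/f = 1/d_o + 1/d_i = 1/(205) + 1/(74.0) = 0.01839, so f = 54.4 cm.
Since f is positive, the thin lens is converging.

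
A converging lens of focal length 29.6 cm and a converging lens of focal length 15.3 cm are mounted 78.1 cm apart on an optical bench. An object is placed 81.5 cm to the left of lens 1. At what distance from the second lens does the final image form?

Lens 1: 1/d_i1 = 1/f₁ − 1/d_o1 = 1/(29.6) − 1/(81.5) = 0.02151, so d_i1 = 46.48 cm.
The intermediate image is 46.48 cm to the right of lens 1, which is 78.1 − (46.48) = 31.62 cm to the left of lens 2, so d_o2 = +31.62 cm.
Lens 2: 1/d_i2 = 1/f₂ − 1/d_o2 = 1/(15.3) − 1/(31.62) = 0.03373, so d_i2 = 29.6 cm.
The final image is real, 29.6 cm to the right of lens 2 (overall magnification ≈ 0.53).

29.6 cm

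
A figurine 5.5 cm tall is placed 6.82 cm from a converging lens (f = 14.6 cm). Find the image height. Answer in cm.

10.3 cm

1/d_i = 1/f − 1/d_o = 1/(14.60) − 1/(6.82) = -0.07813, so d_i = -12.80 cm.
m = −d_i/d_o = +1.877.
|h_i| = |m|·h_o = 1.877 × 5.5 = 10.3 cm. The image is virtual, upright and enlarged, on the same side as the object.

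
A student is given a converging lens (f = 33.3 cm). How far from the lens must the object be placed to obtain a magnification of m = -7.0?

38.1 cm

m = −d_i/d_o ⇒ d_i = −m·d_o.
1/f = 1/d_o + 1/d_i = 1/d_o − 1/(m·d_o) = (1 − 1/m)/d_o, so d_o = f(1 − 1/m) = (33.30)(1 − 1/(-7.0)) = 38.1 cm.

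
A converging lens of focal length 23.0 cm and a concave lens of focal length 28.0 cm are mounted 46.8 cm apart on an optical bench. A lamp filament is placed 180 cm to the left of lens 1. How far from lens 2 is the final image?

Lens 1: 1/d_i1 = 1/f₁ − 1/d_o1 = 1/(23.0) − 1/(180) = 0.03792, so d_i1 = 26.37 cm.
The intermediate image is 26.37 cm to the right of lens 1, which is 46.8 − (26.37) = 20.43 cm to the left of lens 2, so d_o2 = +20.43 cm.
Lens 2 is diverging, so f₂ = −28.0 cm.
Lens 2: 1/d_i2 = 1/f₂ − 1/d_o2 = 1/(-28.0) − 1/(20.43) = -0.08466, so d_i2 = -11.8 cm.
The final image is virtual, 11.8 cm to the left of lens 2 (overall magnification ≈ -0.085).

11.8 cm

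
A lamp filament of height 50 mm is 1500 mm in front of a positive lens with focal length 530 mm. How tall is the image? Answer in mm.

1/d_i = 1/f − 1/d_o = 1/(530.0) − 1/(1500) = 0.001220, so d_i = 819.6 mm.
m = −d_i/d_o = -0.5464.
|h_i| = |m|·h_o = 0.5464 × 50 = 27.3 mm. The image is real, inverted and reduced, on the far side of the lens.

27.3 mm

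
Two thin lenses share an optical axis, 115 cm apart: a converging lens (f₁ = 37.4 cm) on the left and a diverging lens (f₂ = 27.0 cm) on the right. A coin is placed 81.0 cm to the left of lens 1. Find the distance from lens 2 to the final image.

16.9 cm

Lens 1: 1/d_i1 = 1/f₁ − 1/d_o1 = 1/(37.4) − 1/(81.0) = 0.01439, so d_i1 = 69.48 cm.
The intermediate image is 69.48 cm to the right of lens 1, which is 115 − (69.48) = 45.52 cm to the left of lens 2, so d_o2 = +45.52 cm.
Lens 2 is diverging, so f₂ = −27.0 cm.
Lens 2: 1/d_i2 = 1/f₂ − 1/d_o2 = 1/(-27.0) − 1/(45.52) = -0.05901, so d_i2 = -16.9 cm.
The final image is virtual, 16.9 cm to the left of lens 2 (overall magnification ≈ -0.32).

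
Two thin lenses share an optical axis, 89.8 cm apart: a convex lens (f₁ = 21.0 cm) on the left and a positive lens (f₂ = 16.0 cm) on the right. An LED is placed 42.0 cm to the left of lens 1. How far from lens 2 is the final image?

24.1 cm

Lens 1: 1/d_i1 = 1/f₁ − 1/d_o1 = 1/(21.0) − 1/(42.0) = 0.02381, so d_i1 = 42.00 cm.
The intermediate image is 42.00 cm to the right of lens 1, which is 89.8 − (42.00) = 47.80 cm to the left of lens 2, so d_o2 = +47.80 cm.
Lens 2: 1/d_i2 = 1/f₂ − 1/d_o2 = 1/(16.0) − 1/(47.80) = 0.04158, so d_i2 = 24.1 cm.
The final image is real, 24.1 cm to the right of lens 2 (overall magnification ≈ 0.50).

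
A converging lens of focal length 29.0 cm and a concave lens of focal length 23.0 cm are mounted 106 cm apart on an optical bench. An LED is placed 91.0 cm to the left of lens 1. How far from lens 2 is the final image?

Lens 1: 1/d_i1 = 1/f₁ − 1/d_o1 = 1/(29.0) − 1/(91.0) = 0.02349, so d_i1 = 42.56 cm.
The intermediate image is 42.56 cm to the right of lens 1, which is 106 − (42.56) = 63.44 cm to the left of lens 2, so d_o2 = +63.44 cm.
Lens 2 is diverging, so f₂ = −23.0 cm.
Lens 2: 1/d_i2 = 1/f₂ − 1/d_o2 = 1/(-23.0) − 1/(63.44) = -0.05924, so d_i2 = -16.9 cm.
The final image is virtual, 16.9 cm to the left of lens 2 (overall magnification ≈ -0.12).

16.9 cm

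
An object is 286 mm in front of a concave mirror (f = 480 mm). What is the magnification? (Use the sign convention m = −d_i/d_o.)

1/d_i = 1/f − 1/d_o = 1/(480.0) − 1/(286) = -0.001413, so d_i = -707.6 mm.
m = −d_i/d_o = −(-707.6)/(286) = +2.47.
The image is virtual, upright and enlarged, behind the mirror.

m = +2.47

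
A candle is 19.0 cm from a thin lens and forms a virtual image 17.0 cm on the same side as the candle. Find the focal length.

f = -162 cm (diverging)

Virtual image ⇒ d_i = −17.0 cm.
1/f = 1/d_o + 1/d_i = 1/(19.0) + 1/(-17.0) = -0.006192, so f = -162 cm.
Since f is negative, the thin lens is diverging.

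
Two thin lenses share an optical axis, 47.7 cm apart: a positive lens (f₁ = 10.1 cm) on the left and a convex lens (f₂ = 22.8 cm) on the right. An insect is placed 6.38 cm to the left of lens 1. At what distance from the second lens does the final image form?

Lens 1: 1/d_i1 = 1/f₁ − 1/d_o1 = 1/(10.1) − 1/(6.38) = -0.05773, so d_i1 = -17.32 cm.
The intermediate image is 17.32 cm to the left of lens 1 (virtual), which is 47.7 − (-17.32) = 65.02 cm to the left of lens 2, so d_o2 = +65.02 cm.
Lens 2: 1/d_i2 = 1/f₂ − 1/d_o2 = 1/(22.8) − 1/(65.02) = 0.02848, so d_i2 = 35.1 cm.
The final image is real, 35.1 cm to the right of lens 2 (overall magnification ≈ -1.5).

35.1 cm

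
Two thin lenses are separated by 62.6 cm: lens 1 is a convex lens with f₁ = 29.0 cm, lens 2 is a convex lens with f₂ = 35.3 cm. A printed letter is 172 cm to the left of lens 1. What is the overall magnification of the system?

m = -0.944

Lens 1: 1/d_i1 = 1/(29.0) − 1/(172) = 0.02867, so d_i1 = 34.88 cm; m₁ = −d_i1/d_o1 = -0.2028.
d_o2 = 62.6 − (34.88) = 27.72 cm.
Lens 2: 1/d_i2 = 1/(35.3) − 1/(27.72) = -0.007746, so d_i2 = -129.1 cm; m₂ = −d_i2/d_o2 = +4.657.
m = m₁·m₂ = (-0.2028)(+4.657) = -0.944.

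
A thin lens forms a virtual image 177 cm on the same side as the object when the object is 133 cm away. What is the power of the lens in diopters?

Virtual image ⇒ d_i = −177 cm.
1/f = 1/d_o + 1/d_i = 1/(133) + 1/(-177) = 0.001869 cm⁻¹.
f = 535.0 cm = 5.350 m, so P = 1/f = +0.187 D.

P = +0.187 D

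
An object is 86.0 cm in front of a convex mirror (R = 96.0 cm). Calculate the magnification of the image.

m = +0.358

f = R/2 = 96.0/2 = 48.00 cm; for a convex mirror, f = -48.00 cm.
1/d_i = 1/f − 1/d_o = 1/(-48.00) − 1/(86.0) = -0.03246, so d_i = -30.81 cm.
m = −d_i/d_o = −(-30.81)/(86.0) = +0.358.
The image is virtual, upright and reduced, behind the mirror.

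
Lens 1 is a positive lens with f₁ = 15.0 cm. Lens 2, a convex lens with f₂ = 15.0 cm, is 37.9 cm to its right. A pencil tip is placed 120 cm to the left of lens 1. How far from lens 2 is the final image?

Lens 1: 1/d_i1 = 1/f₁ − 1/d_o1 = 1/(15.0) − 1/(120) = 0.05833, so d_i1 = 17.14 cm.
The intermediate image is 17.14 cm to the right of lens 1, which is 37.9 − (17.14) = 20.76 cm to the left of lens 2, so d_o2 = +20.76 cm.
Lens 2: 1/d_i2 = 1/f₂ − 1/d_o2 = 1/(15.0) − 1/(20.76) = 0.01850, so d_i2 = 54.1 cm.
The final image is real, 54.1 cm to the right of lens 2 (overall magnification ≈ 0.37).

54.1 cm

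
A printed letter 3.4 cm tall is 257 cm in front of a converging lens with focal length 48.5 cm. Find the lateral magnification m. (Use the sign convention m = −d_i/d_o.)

m = -0.233

1/d_i = 1/f − 1/d_o = 1/(48.50) − 1/(257) = 0.01673, so d_i = 59.78 cm.
m = −d_i/d_o = −(59.78)/(257) = -0.233.
The image is real, inverted and reduced, on the far side of the lens.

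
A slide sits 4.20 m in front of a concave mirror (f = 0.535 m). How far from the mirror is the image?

Mirror equation: 1/s_i = 1/f − 1/s_o = 1/(0.5350) − 1/(4.20) = 1.869 − 0.2381 = 1.631, so s_i = 0.613 m.
The image is real, inverted and reduced, in front of the mirror.

0.613 m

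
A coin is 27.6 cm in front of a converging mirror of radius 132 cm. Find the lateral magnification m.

f = R/2 = 132/2 = 66.00 cm.
1/d_i = 1/f − 1/d_o = 1/(66.00) − 1/(27.6) = -0.02108, so d_i = -47.44 cm.
m = −d_i/d_o = −(-47.44)/(27.6) = +1.72.
The image is virtual, upright and enlarged, behind the mirror.

m = +1.72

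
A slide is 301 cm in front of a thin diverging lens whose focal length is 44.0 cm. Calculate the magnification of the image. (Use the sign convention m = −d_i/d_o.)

For a diverging lens, f = -44.0 cm.
1/d_i = 1/f − 1/d_o = 1/(-44.00) − 1/(301) = -0.02605, so d_i = -38.39 cm.
m = −d_i/d_o = −(-38.39)/(301) = +0.128.
The image is virtual, upright and reduced, on the same side as the object.

m = +0.128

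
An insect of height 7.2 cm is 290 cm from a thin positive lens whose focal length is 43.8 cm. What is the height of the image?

1/d_i = 1/f − 1/d_o = 1/(43.80) − 1/(290) = 0.01938, so d_i = 51.59 cm.
m = −d_i/d_o = -0.1779.
|h_i| = |m|·h_o = 0.1779 × 7.2 = 1.28 cm. The image is real, inverted and reduced, on the far side of the lens.

1.28 cm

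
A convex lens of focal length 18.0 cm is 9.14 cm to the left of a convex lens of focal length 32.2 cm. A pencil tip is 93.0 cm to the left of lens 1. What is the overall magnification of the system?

m = -0.170

Lens 1: 1/d_i1 = 1/(18.0) − 1/(93.0) = 0.04480, so d_i1 = 22.32 cm; m₁ = −d_i1/d_o1 = -0.2400.
d_o2 = 9.14 − (22.32) = -13.18 cm (virtual object).
Lens 2: 1/d_i2 = 1/(32.2) − 1/(-13.18) = 0.1069, so d_i2 = 9.352 cm; m₂ = −d_i2/d_o2 = +0.7096.
m = m₁·m₂ = (-0.2400)(+0.7096) = -0.170.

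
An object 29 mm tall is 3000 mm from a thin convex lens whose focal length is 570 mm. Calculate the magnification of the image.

m = -0.235

1/d_i = 1/f − 1/d_o = 1/(570.0) − 1/(3000) = 0.001421, so d_i = 703.7 mm.
m = −d_i/d_o = −(703.7)/(3000) = -0.235.
The image is real, inverted and reduced, on the far side of the lens.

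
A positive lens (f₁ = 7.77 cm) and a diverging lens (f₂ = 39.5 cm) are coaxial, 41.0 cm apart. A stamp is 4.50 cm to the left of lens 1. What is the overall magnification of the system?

Lens 1: 1/d_i1 = 1/(7.77) − 1/(4.50) = -0.09352, so d_i1 = -10.69 cm; m₁ = −d_i1/d_o1 = +2.376.
d_o2 = 41.0 − (-10.69) = 51.69 cm.
f₂ = −39.5 cm (diverging).
Lens 2: 1/d_i2 = 1/(-39.5) − 1/(51.69) = -0.04466, so d_i2 = -22.39 cm; m₂ = −d_i2/d_o2 = +0.4332.
m = m₁·m₂ = (+2.376)(+0.4332) = +1.03.

m = +1.03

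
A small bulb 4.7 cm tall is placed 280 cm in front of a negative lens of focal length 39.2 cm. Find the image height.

0.577 cm

For a negative lens, f = -39.2 cm.
1/d_i = 1/f − 1/d_o = 1/(-39.20) − 1/(280) = -0.02908, so d_i = -34.39 cm.
m = −d_i/d_o = +0.1228.
|h_i| = |m|·h_o = 0.1228 × 4.7 = 0.577 cm. The image is virtual, upright and reduced, on the same side as the object.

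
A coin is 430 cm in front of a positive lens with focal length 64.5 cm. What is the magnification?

1/d_i = 1/f − 1/d_o = 1/(64.50) − 1/(430) = 0.01318, so d_i = 75.88 cm.
m = −d_i/d_o = −(75.88)/(430) = -0.176.
The image is real, inverted and reduced, on the far side of the lens.

m = -0.176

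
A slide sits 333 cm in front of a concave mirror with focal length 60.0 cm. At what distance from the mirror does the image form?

73.2 cm

Mirror equation: 1/s_i = 1/f − 1/s_o = 1/(60.00) − 1/(333) = 0.01667 − 0.003003 = 0.01366, so s_i = 73.2 cm.
The image is real, inverted and reduced, in front of the mirror.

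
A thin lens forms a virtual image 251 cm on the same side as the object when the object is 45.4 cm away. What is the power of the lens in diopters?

Virtual image ⇒ d_i = −251 cm.
1/f = 1/d_o + 1/d_i = 1/(45.4) + 1/(-251) = 0.01804 cm⁻¹.
f = 55.43 cm = 0.5543 m, so P = 1/f = +1.80 D.

P = +1.80 D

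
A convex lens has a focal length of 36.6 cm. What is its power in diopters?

f = 36.6 cm = 0.366 m.
P = 1/f = 1/(0.366 m) = +2.73 D.

P = +2.73 D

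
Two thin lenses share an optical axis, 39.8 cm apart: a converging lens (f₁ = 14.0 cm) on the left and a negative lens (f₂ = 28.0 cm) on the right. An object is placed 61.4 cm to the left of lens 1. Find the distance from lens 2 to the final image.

Lens 1: 1/d_i1 = 1/f₁ − 1/d_o1 = 1/(14.0) − 1/(61.4) = 0.05514, so d_i1 = 18.14 cm.
The intermediate image is 18.14 cm to the right of lens 1, which is 39.8 − (18.14) = 21.66 cm to the left of lens 2, so d_o2 = +21.66 cm.
Lens 2 is diverging, so f₂ = −28.0 cm.
Lens 2: 1/d_i2 = 1/f₂ − 1/d_o2 = 1/(-28.0) − 1/(21.66) = -0.08188, so d_i2 = -12.2 cm.
The final image is virtual, 12.2 cm to the left of lens 2 (overall magnification ≈ -0.17).

12.2 cm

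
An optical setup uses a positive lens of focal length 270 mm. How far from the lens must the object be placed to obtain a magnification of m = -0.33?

1090 mm

m = −d_i/d_o ⇒ d_i = −m·d_o.
1/f = 1/d_o + 1/d_i = 1/d_o − 1/(m·d_o) = (1 − 1/m)/d_o, so d_o = f(1 − 1/m) = (270.0)(1 − 1/(-0.33)) = 1090 mm.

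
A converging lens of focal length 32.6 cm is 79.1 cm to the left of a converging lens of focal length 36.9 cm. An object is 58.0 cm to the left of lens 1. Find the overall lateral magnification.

m = -1.47

Lens 1: 1/d_i1 = 1/(32.6) − 1/(58.0) = 0.01343, so d_i1 = 74.44 cm; m₁ = −d_i1/d_o1 = -1.283.
d_o2 = 79.1 − (74.44) = 4.660 cm.
Lens 2: 1/d_i2 = 1/(36.9) − 1/(4.660) = -0.1875, so d_i2 = -5.334 cm; m₂ = −d_i2/d_o2 = +1.145.
m = m₁·m₂ = (-1.283)(+1.145) = -1.47.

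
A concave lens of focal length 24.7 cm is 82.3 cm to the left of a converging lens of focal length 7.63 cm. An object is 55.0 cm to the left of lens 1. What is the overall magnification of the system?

m = -0.0258

f₁ = −24.7 cm (diverging).
Lens 1: 1/d_i1 = 1/(-24.7) − 1/(55.0) = -0.05867, so d_i1 = -17.05 cm; m₁ = −d_i1/d_o1 = +0.3100.
d_o2 = 82.3 − (-17.05) = 99.35 cm.
Lens 2: 1/d_i2 = 1/(7.63) − 1/(99.35) = 0.1210, so d_i2 = 8.265 cm; m₂ = −d_i2/d_o2 = -0.08319.
m = m₁·m₂ = (+0.3100)(-0.08319) = -0.0258.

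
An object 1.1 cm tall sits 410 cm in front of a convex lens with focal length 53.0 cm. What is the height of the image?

1/d_i = 1/f − 1/d_o = 1/(53.00) − 1/(410) = 0.01643, so d_i = 60.87 cm.
m = −d_i/d_o = -0.1485.
|h_i| = |m|·h_o = 0.1485 × 1.1 = 0.163 cm. The image is real, inverted and reduced, on the far side of the lens.

0.163 cm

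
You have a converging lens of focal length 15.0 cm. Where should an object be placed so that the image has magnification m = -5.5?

m = −d_i/d_o ⇒ d_i = −m·d_o.
1/f = 1/d_o + 1/d_i = 1/d_o − 1/(m·d_o) = (1 − 1/m)/d_o, so d_o = f(1 − 1/m) = (15.00)(1 − 1/(-5.5)) = 17.7 cm.

17.7 cm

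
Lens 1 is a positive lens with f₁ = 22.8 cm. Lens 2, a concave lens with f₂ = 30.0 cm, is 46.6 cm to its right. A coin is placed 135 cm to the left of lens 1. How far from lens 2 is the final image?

11.7 cm

Lens 1: 1/d_i1 = 1/f₁ − 1/d_o1 = 1/(22.8) − 1/(135) = 0.03645, so d_i1 = 27.43 cm.
The intermediate image is 27.43 cm to the right of lens 1, which is 46.6 − (27.43) = 19.17 cm to the left of lens 2, so d_o2 = +19.17 cm.
Lens 2 is diverging, so f₂ = −30.0 cm.
Lens 2: 1/d_i2 = 1/f₂ − 1/d_o2 = 1/(-30.0) − 1/(19.17) = -0.08550, so d_i2 = -11.7 cm.
The final image is virtual, 11.7 cm to the left of lens 2 (overall magnification ≈ -0.12).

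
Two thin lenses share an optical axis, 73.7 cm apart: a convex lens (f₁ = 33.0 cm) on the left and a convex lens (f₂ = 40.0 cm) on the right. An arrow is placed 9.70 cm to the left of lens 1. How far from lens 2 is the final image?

Lens 1: 1/d_i1 = 1/f₁ − 1/d_o1 = 1/(33.0) − 1/(9.70) = -0.07279, so d_i1 = -13.74 cm.
The intermediate image is 13.74 cm to the left of lens 1 (virtual), which is 73.7 − (-13.74) = 87.44 cm to the left of lens 2, so d_o2 = +87.44 cm.
Lens 2: 1/d_i2 = 1/f₂ − 1/d_o2 = 1/(40.0) − 1/(87.44) = 0.01356, so d_i2 = 73.7 cm.
The final image is real, 73.7 cm to the right of lens 2 (overall magnification ≈ -1.2).

73.7 cm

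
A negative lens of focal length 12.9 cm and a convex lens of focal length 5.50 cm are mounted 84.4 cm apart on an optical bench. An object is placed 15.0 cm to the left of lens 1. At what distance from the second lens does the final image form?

5.85 cm

Lens 1 is diverging, so f₁ = −12.9 cm.
Lens 1: 1/d_i1 = 1/f₁ − 1/d_o1 = 1/(-12.9) − 1/(15.0) = -0.1442, so d_i1 = -6.935 cm.
The intermediate image is 6.935 cm to the left of lens 1 (virtual), which is 84.4 − (-6.935) = 91.34 cm to the left of lens 2, so d_o2 = +91.34 cm.
Lens 2: 1/d_i2 = 1/f₂ − 1/d_o2 = 1/(5.50) − 1/(91.34) = 0.1709, so d_i2 = 5.85 cm.
The final image is real, 5.85 cm to the right of lens 2 (overall magnification ≈ -0.030).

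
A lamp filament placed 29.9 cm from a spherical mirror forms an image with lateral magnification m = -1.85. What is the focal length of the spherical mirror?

m = −d_i/d_o ⇒ d_i = −m·d_o = −(-1.85)·(29.9) = 55.31 cm.
1/f = 1/d_o + 1/d_i = 1/(29.9) + 1/(55.31) = 0.05152, so f = 19.4 cm.
Since f is positive, the spherical mirror is concave.

f = 19.4 cm (concave)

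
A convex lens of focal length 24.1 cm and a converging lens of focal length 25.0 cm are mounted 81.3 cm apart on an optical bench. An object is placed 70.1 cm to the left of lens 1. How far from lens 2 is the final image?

Lens 1: 1/d_i1 = 1/f₁ − 1/d_o1 = 1/(24.1) − 1/(70.1) = 0.02723, so d_i1 = 36.73 cm.
The intermediate image is 36.73 cm to the right of lens 1, which is 81.3 − (36.73) = 44.57 cm to the left of lens 2, so d_o2 = +44.57 cm.
Lens 2: 1/d_i2 = 1/f₂ − 1/d_o2 = 1/(25.0) − 1/(44.57) = 0.01756, so d_i2 = 56.9 cm.
The final image is real, 56.9 cm to the right of lens 2 (overall magnification ≈ 0.67).

56.9 cm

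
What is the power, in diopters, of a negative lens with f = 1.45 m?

For a negative lens, f = −1.45 m.
P = 1/f = 1/(-1.45 m) = -0.690 D.

P = -0.690 D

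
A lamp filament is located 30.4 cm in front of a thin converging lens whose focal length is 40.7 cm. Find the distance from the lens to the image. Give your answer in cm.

Lens equation: 1/v = 1/f − 1/u = 1/(40.70) − 1/(30.4) = 0.02457 − 0.03289 = -0.008325, so v = -120 cm.
The image is virtual, upright and enlarged, on the same side as the object.

120 cm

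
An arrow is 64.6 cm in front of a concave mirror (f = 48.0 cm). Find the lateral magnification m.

1/d_i = 1/f − 1/d_o = 1/(48.00) − 1/(64.6) = 0.005353, so d_i = 186.8 cm.
m = −d_i/d_o = −(186.8)/(64.6) = -2.89.
The image is real, inverted and enlarged, in front of the mirror.

m = -2.89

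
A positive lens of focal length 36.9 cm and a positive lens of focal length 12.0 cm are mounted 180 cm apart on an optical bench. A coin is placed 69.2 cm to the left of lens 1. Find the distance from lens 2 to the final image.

Lens 1: 1/d_i1 = 1/f₁ − 1/d_o1 = 1/(36.9) − 1/(69.2) = 0.01265, so d_i1 = 79.06 cm.
The intermediate image is 79.06 cm to the right of lens 1, which is 180 − (79.06) = 100.9 cm to the left of lens 2, so d_o2 = +100.9 cm.
Lens 2: 1/d_i2 = 1/f₂ − 1/d_o2 = 1/(12.0) − 1/(100.9) = 0.07342, so d_i2 = 13.6 cm.
The final image is real, 13.6 cm to the right of lens 2 (overall magnification ≈ 0.15).

13.6 cm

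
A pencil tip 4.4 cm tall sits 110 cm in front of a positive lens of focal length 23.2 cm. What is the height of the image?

1.18 cm

1/d_i = 1/f − 1/d_o = 1/(23.20) − 1/(110) = 0.03401, so d_i = 29.40 cm.
m = −d_i/d_o = -0.2673.
|h_i| = |m|·h_o = 0.2673 × 4.4 = 1.18 cm. The image is real, inverted and reduced, on the far side of the lens.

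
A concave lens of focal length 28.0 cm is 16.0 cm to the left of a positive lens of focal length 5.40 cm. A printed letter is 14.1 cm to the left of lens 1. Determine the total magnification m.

m = -0.180

f₁ = −28.0 cm (diverging).
Lens 1: 1/d_i1 = 1/(-28.0) − 1/(14.1) = -0.1066, so d_i1 = -9.378 cm; m₁ = −d_i1/d_o1 = +0.6651.
d_o2 = 16.0 − (-9.378) = 25.38 cm.
Lens 2: 1/d_i2 = 1/(5.40) − 1/(25.38) = 0.1458, so d_i2 = 6.859 cm; m₂ = −d_i2/d_o2 = -0.2703.
m = m₁·m₂ = (+0.6651)(-0.2703) = -0.180.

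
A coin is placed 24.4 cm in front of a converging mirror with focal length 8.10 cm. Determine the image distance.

12.1 cm

Mirror equation: 1/v = 1/f − 1/u = 1/(8.100) − 1/(24.4) = 0.1235 − 0.04098 = 0.08247, so v = 12.1 cm.
The image is real, inverted and reduced, in front of the mirror.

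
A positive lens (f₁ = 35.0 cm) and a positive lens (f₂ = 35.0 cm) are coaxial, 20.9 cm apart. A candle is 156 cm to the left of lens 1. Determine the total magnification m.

Lens 1: 1/d_i1 = 1/(35.0) − 1/(156) = 0.02216, so d_i1 = 45.12 cm; m₁ = −d_i1/d_o1 = -0.2892.
d_o2 = 20.9 − (45.12) = -24.22 cm (virtual object).
Lens 2: 1/d_i2 = 1/(35.0) − 1/(-24.22) = 0.06986, so d_i2 = 14.31 cm; m₂ = −d_i2/d_o2 = +0.5910.
m = m₁·m₂ = (-0.2892)(+0.5910) = -0.171.

m = -0.171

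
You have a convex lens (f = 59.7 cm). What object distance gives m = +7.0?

m = −d_i/d_o ⇒ d_i = −m·d_o.
1/f = 1/d_o + 1/d_i = 1/d_o − 1/(m·d_o) = (1 − 1/m)/d_o, so d_o = f(1 − 1/m) = (59.70)(1 − 1/(+7.0)) = 51.2 cm.

51.2 cm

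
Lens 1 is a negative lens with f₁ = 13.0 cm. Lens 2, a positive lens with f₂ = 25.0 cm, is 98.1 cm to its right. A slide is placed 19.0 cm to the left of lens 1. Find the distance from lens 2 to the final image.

32.7 cm

Lens 1 is diverging, so f₁ = −13.0 cm.
Lens 1: 1/d_i1 = 1/f₁ − 1/d_o1 = 1/(-13.0) − 1/(19.0) = -0.1296, so d_i1 = -7.719 cm.
The intermediate image is 7.719 cm to the left of lens 1 (virtual), which is 98.1 − (-7.719) = 105.8 cm to the left of lens 2, so d_o2 = +105.8 cm.
Lens 2: 1/d_i2 = 1/f₂ − 1/d_o2 = 1/(25.0) − 1/(105.8) = 0.03055, so d_i2 = 32.7 cm.
The final image is real, 32.7 cm to the right of lens 2 (overall magnification ≈ -0.13).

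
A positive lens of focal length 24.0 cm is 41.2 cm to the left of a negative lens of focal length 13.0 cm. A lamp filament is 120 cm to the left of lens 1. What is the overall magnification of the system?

m = -0.134

Lens 1: 1/d_i1 = 1/(24.0) − 1/(120) = 0.03333, so d_i1 = 30.00 cm; m₁ = −d_i1/d_o1 = -0.2500.
d_o2 = 41.2 − (30.00) = 11.20 cm.
f₂ = −13.0 cm (diverging).
Lens 2: 1/d_i2 = 1/(-13.0) − 1/(11.20) = -0.1662, so d_i2 = -6.017 cm; m₂ = −d_i2/d_o2 = +0.5372.
m = m₁·m₂ = (-0.2500)(+0.5372) = -0.134.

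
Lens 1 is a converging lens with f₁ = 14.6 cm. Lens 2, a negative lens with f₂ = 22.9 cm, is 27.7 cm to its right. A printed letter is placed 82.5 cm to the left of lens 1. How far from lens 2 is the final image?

6.94 cm

Lens 1: 1/d_i1 = 1/f₁ − 1/d_o1 = 1/(14.6) − 1/(82.5) = 0.05637, so d_i1 = 17.74 cm.
The intermediate image is 17.74 cm to the right of lens 1, which is 27.7 − (17.74) = 9.960 cm to the left of lens 2, so d_o2 = +9.960 cm.
Lens 2 is diverging, so f₂ = −22.9 cm.
Lens 2: 1/d_i2 = 1/f₂ − 1/d_o2 = 1/(-22.9) − 1/(9.960) = -0.1441, so d_i2 = -6.94 cm.
The final image is virtual, 6.94 cm to the left of lens 2 (overall magnification ≈ -0.15).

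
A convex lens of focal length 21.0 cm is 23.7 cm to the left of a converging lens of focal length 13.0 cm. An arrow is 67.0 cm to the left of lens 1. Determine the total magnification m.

m = -0.298

Lens 1: 1/d_i1 = 1/(21.0) − 1/(67.0) = 0.03269, so d_i1 = 30.59 cm; m₁ = −d_i1/d_o1 = -0.4566.
d_o2 = 23.7 − (30.59) = -6.890 cm (virtual object).
Lens 2: 1/d_i2 = 1/(13.0) − 1/(-6.890) = 0.2221, so d_i2 = 4.503 cm; m₂ = −d_i2/d_o2 = +0.6536.
m = m₁·m₂ = (-0.4566)(+0.6536) = -0.298.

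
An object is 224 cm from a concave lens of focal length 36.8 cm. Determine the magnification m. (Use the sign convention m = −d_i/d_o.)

m = +0.141

For a concave lens, f = -36.8 cm.
1/d_i = 1/f − 1/d_o = 1/(-36.80) − 1/(224) = -0.03164, so d_i = -31.61 cm.
m = −d_i/d_o = −(-31.61)/(224) = +0.141.
The image is virtual, upright and reduced, on the same side as the object.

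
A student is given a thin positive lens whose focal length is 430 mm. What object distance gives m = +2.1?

225 mm

m = −d_i/d_o ⇒ d_i = −m·d_o.
1/f = 1/d_o + 1/d_i = 1/d_o − 1/(m·d_o) = (1 − 1/m)/d_o, so d_o = f(1 − 1/m) = (430.0)(1 − 1/(+2.1)) = 225 mm.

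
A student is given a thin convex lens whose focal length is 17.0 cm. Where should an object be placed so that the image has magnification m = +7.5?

m = −d_i/d_o ⇒ d_i = −m·d_o.
1/f = 1/d_o + 1/d_i = 1/d_o − 1/(m·d_o) = (1 − 1/m)/d_o, so d_o = f(1 − 1/m) = (17.00)(1 − 1/(+7.5)) = 14.7 cm.

14.7 cm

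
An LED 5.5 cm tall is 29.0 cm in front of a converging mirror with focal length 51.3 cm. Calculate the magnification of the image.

m = +2.30

1/d_i = 1/f − 1/d_o = 1/(51.30) − 1/(29.0) = -0.01499, so d_i = -66.71 cm.
m = −d_i/d_o = −(-66.71)/(29.0) = +2.30.
The image is virtual, upright and enlarged, behind the mirror.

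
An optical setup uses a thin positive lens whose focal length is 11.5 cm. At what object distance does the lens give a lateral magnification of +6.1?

m = −d_i/d_o ⇒ d_i = −m·d_o.
1/f = 1/d_o + 1/d_i = 1/d_o − 1/(m·d_o) = (1 − 1/m)/d_o, so d_o = f(1 − 1/m) = (11.50)(1 − 1/(+6.1)) = 9.61 cm.

9.61 cm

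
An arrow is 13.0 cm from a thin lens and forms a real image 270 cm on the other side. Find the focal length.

f = 12.4 cm (converging)

Real image ⇒ d_i = +270 cm.
1/f = 1/d_o + 1/d_i = 1/(13.0) + 1/(270) = 0.08063, so f = 12.4 cm.
Since f is positive, the thin lens is converging.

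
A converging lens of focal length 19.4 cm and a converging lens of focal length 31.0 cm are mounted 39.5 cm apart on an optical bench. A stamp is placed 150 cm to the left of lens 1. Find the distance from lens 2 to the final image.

Lens 1: 1/d_i1 = 1/f₁ − 1/d_o1 = 1/(19.4) − 1/(150) = 0.04488, so d_i1 = 22.28 cm.
The intermediate image is 22.28 cm to the right of lens 1, which is 39.5 − (22.28) = 17.22 cm to the left of lens 2, so d_o2 = +17.22 cm.
Lens 2: 1/d_i2 = 1/f₂ − 1/d_o2 = 1/(31.0) − 1/(17.22) = -0.02581, so d_i2 = -38.7 cm.
The final image is virtual, 38.7 cm to the left of lens 2 (overall magnification ≈ -0.33).

38.7 cm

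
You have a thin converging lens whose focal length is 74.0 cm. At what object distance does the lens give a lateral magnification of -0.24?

m = −d_i/d_o ⇒ d_i = −m·d_o.
1/f = 1/d_o + 1/d_i = 1/d_o − 1/(m·d_o) = (1 − 1/m)/d_o, so d_o = f(1 − 1/m) = (74.00)(1 − 1/(-0.24)) = 382 cm.

382 cm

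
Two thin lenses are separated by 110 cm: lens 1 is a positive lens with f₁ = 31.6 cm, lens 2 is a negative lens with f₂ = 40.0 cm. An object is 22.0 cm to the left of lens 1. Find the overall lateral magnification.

m = +0.592

Lens 1: 1/d_i1 = 1/(31.6) − 1/(22.0) = -0.01381, so d_i1 = -72.42 cm; m₁ = −d_i1/d_o1 = +3.292.
d_o2 = 110 − (-72.42) = 182.4 cm.
f₂ = −40.0 cm (diverging).
Lens 2: 1/d_i2 = 1/(-40.0) − 1/(182.4) = -0.03048, so d_i2 = -32.81 cm; m₂ = −d_i2/d_o2 = +0.1799.
m = m₁·m₂ = (+3.292)(+0.1799) = +0.592.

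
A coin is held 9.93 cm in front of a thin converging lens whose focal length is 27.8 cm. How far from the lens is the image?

Thin-lens equation: 1/s_i = 1/f − 1/s_o = 1/(27.80) − 1/(9.93) = 0.03597 − 0.1007 = -0.06473, so s_i = -15.4 cm.
The image is virtual, upright and enlarged, on the same side as the object.

15.4 cm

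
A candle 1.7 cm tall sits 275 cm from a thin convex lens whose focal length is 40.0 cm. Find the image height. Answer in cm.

1/d_i = 1/f − 1/d_o = 1/(40.00) − 1/(275) = 0.02136, so d_i = 46.81 cm.
m = −d_i/d_o = -0.1702.
|h_i| = |m|·h_o = 0.1702 × 1.7 = 0.289 cm. The image is real, inverted and reduced, on the far side of the lens.

0.289 cm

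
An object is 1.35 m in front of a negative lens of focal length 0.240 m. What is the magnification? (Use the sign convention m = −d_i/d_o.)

m = +0.151

For a negative lens, f = -0.240 m.
1/d_i = 1/f − 1/d_o = 1/(-0.2400) − 1/(1.35) = -4.907, so d_i = -0.2038 m.
m = −d_i/d_o = −(-0.2038)/(1.35) = +0.151.
The image is virtual, upright and reduced, on the same side as the object.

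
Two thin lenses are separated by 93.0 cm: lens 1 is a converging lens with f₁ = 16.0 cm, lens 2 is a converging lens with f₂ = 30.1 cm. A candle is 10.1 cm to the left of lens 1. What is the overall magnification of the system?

m = -0.904

Lens 1: 1/d_i1 = 1/(16.0) − 1/(10.1) = -0.03651, so d_i1 = -27.39 cm; m₁ = −d_i1/d_o1 = +2.712.
d_o2 = 93.0 − (-27.39) = 120.4 cm.
Lens 2: 1/d_i2 = 1/(30.1) − 1/(120.4) = 0.02492, so d_i2 = 40.13 cm; m₂ = −d_i2/d_o2 = -0.3333.
m = m₁·m₂ = (+2.712)(-0.3333) = -0.904.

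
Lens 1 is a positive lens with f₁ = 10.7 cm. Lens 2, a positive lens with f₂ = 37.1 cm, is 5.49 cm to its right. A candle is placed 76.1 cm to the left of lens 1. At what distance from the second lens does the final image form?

Lens 1: 1/d_i1 = 1/f₁ − 1/d_o1 = 1/(10.7) − 1/(76.1) = 0.08032, so d_i1 = 12.45 cm.
The intermediate image is 12.45 cm to the right of lens 1, which lies 6.960 cm to the right of lens 2 — a virtual object — so d_o2 = −6.960 cm.
Lens 2: 1/d_i2 = 1/f₂ − 1/d_o2 = 1/(37.1) − 1/(-6.960) = 0.1706, so d_i2 = 5.86 cm.
The final image is real, 5.86 cm to the right of lens 2 (overall magnification ≈ -0.14).

5.86 cm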